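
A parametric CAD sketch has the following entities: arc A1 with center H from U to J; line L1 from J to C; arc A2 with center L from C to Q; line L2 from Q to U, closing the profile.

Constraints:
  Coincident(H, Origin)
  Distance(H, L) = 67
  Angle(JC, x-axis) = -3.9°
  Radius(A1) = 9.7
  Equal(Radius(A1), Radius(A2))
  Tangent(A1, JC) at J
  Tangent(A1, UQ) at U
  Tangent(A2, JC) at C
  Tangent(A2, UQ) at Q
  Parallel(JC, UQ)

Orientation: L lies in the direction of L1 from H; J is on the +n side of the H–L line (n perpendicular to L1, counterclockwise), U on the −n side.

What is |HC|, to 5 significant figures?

67.699

The slot axis is L1's direction at -3.9°, so u = (cos -3.9°, sin -3.9°) = (0.99768, -0.068015) and n = (−sin -3.9°, cos -3.9°) = (0.068015, 0.99768). H is at the origin and L lies 67.0 along u from H, so L = 67.0·u = (66.845, -4.5570). Tangency of A1 to both parallel lines with radius 9.7 puts J and U at H ± 9.7·n: J = (0.65975, 9.6775), U = (-0.65975, -9.6775). Equal radii place C and Q the same way about L: C = L + 9.7·n = (67.505, 5.1205), Q = L − 9.7·n = (66.185, -14.235). Then |HC| = |C − H| = 67.699.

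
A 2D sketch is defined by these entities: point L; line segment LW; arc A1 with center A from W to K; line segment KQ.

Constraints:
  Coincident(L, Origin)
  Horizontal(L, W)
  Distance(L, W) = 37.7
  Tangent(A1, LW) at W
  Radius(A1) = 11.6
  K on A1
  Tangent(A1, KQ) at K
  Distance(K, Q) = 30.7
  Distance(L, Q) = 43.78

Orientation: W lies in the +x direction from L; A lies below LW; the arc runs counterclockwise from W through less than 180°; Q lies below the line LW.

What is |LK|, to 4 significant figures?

27.90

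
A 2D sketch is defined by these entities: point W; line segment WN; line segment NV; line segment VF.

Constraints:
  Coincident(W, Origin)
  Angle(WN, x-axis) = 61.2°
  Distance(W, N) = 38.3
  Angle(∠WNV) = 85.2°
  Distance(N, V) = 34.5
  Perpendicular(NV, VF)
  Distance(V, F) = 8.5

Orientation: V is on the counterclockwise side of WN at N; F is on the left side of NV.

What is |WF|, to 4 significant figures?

43.12

∠WNV = 85.2°, so NV runs at 61.2° + (180° − 85.2°) = 156.0° from the x-axis; with |NV| = 34.5, V = N + 34.5·(cos 156.0°, sin 156.0°) = (-13.07, 47.59). NV is perpendicular to VF; with |VF| = 8.5 on the left of NV, F = V + 8.5·(-0.4067, -0.9135) = (-16.52, 39.83). Then |WF| = |F − W| = 43.12.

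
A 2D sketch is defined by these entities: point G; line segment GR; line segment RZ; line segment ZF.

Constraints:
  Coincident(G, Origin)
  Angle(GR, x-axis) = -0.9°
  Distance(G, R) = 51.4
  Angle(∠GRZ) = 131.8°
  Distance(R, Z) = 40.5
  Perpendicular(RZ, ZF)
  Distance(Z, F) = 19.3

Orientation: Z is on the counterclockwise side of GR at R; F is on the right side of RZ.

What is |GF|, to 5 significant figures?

94.386

∠GRZ = 131.8°, so RZ runs at -0.9° + (180° − 131.8°) = 47.300° from the x-axis; with |RZ| = 40.5, Z = R + 40.5·(cos 47.300°, sin 47.300°) = (78.859, 28.957). The perpendicularity gives ZF at right angles to RZ; with |ZF| = 19.3 on the right of RZ, F = Z + 19.3·(0.73491, -0.67816) = (93.043, 15.868). Then |GF| = |F − G| = 94.386.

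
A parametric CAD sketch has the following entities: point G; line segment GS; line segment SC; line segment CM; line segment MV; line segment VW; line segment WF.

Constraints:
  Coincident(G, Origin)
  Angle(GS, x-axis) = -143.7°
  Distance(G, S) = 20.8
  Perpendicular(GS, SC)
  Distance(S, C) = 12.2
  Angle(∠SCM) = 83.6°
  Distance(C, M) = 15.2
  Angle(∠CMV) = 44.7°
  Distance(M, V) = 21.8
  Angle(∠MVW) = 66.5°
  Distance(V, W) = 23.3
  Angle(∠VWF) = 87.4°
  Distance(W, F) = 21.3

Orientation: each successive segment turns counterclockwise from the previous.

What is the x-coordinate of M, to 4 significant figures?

1.630

The perpendicularity gives SC at right angles to GS, so SC runs at -53.70°; with |SC| = 12.2, C = (-9.541, -22.15). ∠SCM = 83.6° gives CM at 42.70° from the x-axis; with |CM| = 15.2, M = (1.630, -11.84). So M.x = 1.630.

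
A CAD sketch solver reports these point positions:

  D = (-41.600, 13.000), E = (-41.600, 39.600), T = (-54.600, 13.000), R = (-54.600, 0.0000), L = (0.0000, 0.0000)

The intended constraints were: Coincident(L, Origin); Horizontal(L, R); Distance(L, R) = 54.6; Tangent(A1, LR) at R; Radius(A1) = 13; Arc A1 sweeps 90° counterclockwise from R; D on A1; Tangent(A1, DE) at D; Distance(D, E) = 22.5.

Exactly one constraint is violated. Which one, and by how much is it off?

Distance(D, E) = 22.5 — off by 4.10.

L = (0.00, 0.00) ✓; L.y = 0.00, R.y = 0.00 ✓; |LR| = 54.60 ✓; ∠(TR, RL) = 90.00° ✓; |TR| = 13.00 ✓; bearing(T→D) − bearing(T→R) = 90.00° ✓; |TD| = 13.00 ✓; ∠(TD, DE) = 90.00° ✓; |DE| = 26.60 ✗.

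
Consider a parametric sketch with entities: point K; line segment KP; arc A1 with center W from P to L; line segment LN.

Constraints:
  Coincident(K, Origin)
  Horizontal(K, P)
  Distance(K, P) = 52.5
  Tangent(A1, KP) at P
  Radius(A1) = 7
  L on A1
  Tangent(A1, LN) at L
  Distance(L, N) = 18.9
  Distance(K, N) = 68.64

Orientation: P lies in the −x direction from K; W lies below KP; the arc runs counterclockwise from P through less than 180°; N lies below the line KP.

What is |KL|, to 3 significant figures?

59.4

K is at the origin; K and P share the same y with |KP| = 52.5 and P on the −x side, so P = (-52.5, 0.00). Tangency of A1 to KP means the radius WP is perpendicular to KP, so W = P + (0, -7) = (-52.5, -7.00). Since WL ⟂ LN (tangency), |WN| = √(7.0² + 18.9²) = 20.2 regardless of where L sits on A1. So N lies on both circle(K, 68.64) and circle(W, 20.2); the below-KP intersection is N = (-64.6, -23.1). L is the foot of the tangent from N: L = (-59.2, -4.99).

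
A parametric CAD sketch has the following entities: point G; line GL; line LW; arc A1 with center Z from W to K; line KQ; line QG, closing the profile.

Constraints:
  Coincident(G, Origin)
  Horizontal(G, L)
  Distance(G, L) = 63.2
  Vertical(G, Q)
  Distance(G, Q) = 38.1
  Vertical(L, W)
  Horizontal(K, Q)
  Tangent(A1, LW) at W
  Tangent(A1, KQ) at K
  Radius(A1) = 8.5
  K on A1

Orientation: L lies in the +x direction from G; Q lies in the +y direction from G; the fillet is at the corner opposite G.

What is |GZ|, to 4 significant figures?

62.20

G is at the origin; GL is horizontal with |GL| = 63.2 and L on the +x side, so L = (63.20, 0.000). G and Q share the same x with |GQ| = 38.1 and Q on the +y side, so Q = (0.000, 38.10). The virtual corner opposite G is at (63.20, 38.10). Tangency of A1 to LW means the radius ZW is perpendicular to LW and A1 meets KQ tangentially, so ZK is at right angles to KQ, with radius 8.5, so the center Z sits 8.5 in from both sides at Z = (54.70, 29.60). Then |GZ| = |Z − G| = 62.20.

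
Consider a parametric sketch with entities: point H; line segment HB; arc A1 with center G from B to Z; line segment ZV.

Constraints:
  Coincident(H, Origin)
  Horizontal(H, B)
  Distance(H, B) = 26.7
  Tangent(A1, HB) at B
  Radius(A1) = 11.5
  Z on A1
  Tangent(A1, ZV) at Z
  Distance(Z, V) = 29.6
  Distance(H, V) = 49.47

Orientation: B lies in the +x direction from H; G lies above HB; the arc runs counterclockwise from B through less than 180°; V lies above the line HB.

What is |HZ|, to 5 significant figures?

40.564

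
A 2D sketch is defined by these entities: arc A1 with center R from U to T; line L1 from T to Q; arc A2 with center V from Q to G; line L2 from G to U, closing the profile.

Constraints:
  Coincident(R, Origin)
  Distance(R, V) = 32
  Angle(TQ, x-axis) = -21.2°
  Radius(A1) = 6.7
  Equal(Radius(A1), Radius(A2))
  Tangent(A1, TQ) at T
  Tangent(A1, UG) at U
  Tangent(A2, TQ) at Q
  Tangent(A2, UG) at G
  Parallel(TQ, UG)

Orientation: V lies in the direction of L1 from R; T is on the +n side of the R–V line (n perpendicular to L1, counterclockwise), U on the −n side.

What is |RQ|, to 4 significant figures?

32.69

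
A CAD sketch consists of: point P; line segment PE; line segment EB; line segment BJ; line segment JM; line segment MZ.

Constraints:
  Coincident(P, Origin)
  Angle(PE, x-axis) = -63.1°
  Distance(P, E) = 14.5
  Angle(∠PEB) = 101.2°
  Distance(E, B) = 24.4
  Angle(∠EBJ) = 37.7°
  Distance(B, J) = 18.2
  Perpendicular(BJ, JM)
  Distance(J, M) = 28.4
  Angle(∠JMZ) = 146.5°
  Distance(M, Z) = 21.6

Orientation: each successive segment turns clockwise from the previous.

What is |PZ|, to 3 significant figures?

47.5

BJ is perpendicular to JM, so JM runs at -14.2°; with |JM| = 28.4, M = (19.4, -17.3). ∠JMZ = 146.5° gives MZ at -47.7° from the x-axis; with |MZ| = 21.6, Z = (33.9, -33.3). Then |PZ| = |Z − P| = 47.5.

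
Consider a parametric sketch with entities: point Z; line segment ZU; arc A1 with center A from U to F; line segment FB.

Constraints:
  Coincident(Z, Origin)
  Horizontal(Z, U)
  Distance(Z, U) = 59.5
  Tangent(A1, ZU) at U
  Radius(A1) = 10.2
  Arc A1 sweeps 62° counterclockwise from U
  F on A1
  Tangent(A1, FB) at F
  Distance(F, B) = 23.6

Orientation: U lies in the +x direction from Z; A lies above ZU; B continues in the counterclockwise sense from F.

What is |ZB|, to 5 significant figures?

83.803

Z is at the origin; ZU is horizontal with |ZU| = 59.5 and U on the +x side, so U = (59.500, 0.0000). A1 meets ZU tangentially, so AU is at right angles to ZU, so A = U + (0, 10.2) = (59.500, 10.200). On A1, U sits at bearing -90° from A; a 62° counterclockwise sweep puts F at bearing -28°, so F = A + 10.2·(cos -28°, sin -28°) = (68.506, 5.4114). Tangency of A1 to FB means the radius AF is perpendicular to FB, so FB runs along (−sin -28°, cos -28°); with |FB| = 23.6, B = (79.586, 26.249). Then |ZB| = |B − Z| = 83.803.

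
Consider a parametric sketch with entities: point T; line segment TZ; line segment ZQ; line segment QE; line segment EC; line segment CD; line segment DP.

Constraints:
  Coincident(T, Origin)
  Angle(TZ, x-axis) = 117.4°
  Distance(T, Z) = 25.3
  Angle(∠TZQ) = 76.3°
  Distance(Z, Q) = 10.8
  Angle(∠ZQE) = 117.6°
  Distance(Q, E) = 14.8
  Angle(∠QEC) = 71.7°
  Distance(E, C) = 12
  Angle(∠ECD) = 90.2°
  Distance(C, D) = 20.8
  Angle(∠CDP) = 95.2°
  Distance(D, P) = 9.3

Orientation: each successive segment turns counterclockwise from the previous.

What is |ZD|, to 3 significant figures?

5.96

∠QEC = 71.7° gives EC at 31.8° from the x-axis; with |EC| = 12.0, C = (-6.13, 7.29). ∠ECD = 90.2° gives CD at 122° from the x-axis; with |CD| = 20.8, D = (-17.0, 25.0). Then |ZD| = |D − Z| = 5.96.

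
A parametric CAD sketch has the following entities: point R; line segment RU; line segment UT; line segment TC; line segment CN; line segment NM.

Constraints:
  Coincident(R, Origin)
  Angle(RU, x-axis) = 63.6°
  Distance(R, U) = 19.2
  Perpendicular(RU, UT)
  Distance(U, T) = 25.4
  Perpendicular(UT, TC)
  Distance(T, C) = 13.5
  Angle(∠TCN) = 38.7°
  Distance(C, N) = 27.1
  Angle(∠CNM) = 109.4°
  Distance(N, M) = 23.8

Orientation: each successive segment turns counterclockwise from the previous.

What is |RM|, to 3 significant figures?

51.5

R is at the origin; RU runs at 63.6° with length 19.2, so U = (8.54, 17.2). RU ⟂ UT, so UT runs at 154°; with |UT| = 25.4, T = (-14.2, 28.5). UT ⟂ TC, so TC runs at -116°; with |TC| = 13.5, C = (-20.2, 16.4). ∠TCN = 38.7° gives CN at 24.9° from the x-axis; with |CN| = 27.1, N = (4.36, 27.8). ∠CNM = 109.4° gives NM at 95.5° from the x-axis; with |NM| = 23.8, M = (2.08, 51.5). Then |RM| = |M − R| = 51.5.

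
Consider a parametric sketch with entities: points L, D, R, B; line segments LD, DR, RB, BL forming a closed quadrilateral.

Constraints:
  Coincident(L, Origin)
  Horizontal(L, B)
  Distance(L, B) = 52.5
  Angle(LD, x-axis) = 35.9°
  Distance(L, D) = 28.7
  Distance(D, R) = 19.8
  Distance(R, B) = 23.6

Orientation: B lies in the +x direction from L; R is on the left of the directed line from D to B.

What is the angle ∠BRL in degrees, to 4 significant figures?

88.32°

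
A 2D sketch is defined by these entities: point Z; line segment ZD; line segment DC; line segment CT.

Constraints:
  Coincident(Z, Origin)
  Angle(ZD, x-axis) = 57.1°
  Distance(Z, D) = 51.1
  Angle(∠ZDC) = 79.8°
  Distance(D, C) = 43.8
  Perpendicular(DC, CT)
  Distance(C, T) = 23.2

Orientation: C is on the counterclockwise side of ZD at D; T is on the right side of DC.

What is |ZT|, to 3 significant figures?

81.3

Z is at the origin; ZD runs at 57.1° with length 51.1, so D = 51.1·(cos 57.1°, sin 57.1°) = (27.8, 42.9). ∠ZDC = 79.8°, so DC runs at 57.1° + (180° − 79.8°) = 157° from the x-axis; with |DC| = 43.8, C = D + 43.8·(cos 157°, sin 157°) = (-12.7, 59.8). DC ⟂ CT; with |CT| = 23.2 on the right of DC, T = C + 23.2·(0.386, 0.923) = (-3.70, 81.2). Then |ZT| = |T − Z| = 81.3.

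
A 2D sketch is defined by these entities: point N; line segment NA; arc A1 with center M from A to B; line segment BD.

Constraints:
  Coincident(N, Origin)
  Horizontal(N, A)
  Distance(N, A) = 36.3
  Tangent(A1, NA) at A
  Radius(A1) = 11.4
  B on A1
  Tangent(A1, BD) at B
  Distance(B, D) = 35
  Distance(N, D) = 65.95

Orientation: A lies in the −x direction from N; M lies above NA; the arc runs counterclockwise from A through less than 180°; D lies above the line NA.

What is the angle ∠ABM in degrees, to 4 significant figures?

27.94°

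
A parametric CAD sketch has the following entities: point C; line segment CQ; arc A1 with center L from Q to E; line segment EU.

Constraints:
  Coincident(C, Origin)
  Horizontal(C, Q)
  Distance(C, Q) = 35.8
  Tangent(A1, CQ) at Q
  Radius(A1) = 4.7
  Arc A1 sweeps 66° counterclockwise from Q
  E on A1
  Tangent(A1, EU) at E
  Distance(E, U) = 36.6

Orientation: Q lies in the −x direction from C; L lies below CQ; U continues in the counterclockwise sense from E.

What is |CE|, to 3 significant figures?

40.2

The tangent condition forces LQ to be normal to CQ, so L = Q + (0, -4.7) = (-35.8, -4.70). On A1, Q sits at bearing 90° from L; a 66° counterclockwise sweep puts E at bearing 156°, so E = L + 4.7·(cos 156°, sin 156°) = (-40.1, -2.79). Then |CE| = |E − C| = 40.2.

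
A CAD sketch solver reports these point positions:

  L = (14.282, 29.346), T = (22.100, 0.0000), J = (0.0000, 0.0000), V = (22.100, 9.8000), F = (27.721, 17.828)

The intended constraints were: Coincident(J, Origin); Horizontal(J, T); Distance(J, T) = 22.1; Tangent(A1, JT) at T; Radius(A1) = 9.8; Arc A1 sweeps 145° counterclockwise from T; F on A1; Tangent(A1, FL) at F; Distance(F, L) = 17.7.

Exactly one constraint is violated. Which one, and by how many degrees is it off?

Tangent(A1, FL) at F — off by 5.60°.

J = (0.00, 0.00) ✓; J.y = 0.00, T.y = 0.00 ✓; |JT| = 22.10 ✓; ∠(VT, TJ) = 90.00° ✓; |VT| = 9.800 ✓; bearing(V→F) − bearing(V→T) = 145.0° ✓; |VF| = 9.800 ✓; ∠(VF, FL) = 95.60° ✗; |FL| = 17.70 ✓.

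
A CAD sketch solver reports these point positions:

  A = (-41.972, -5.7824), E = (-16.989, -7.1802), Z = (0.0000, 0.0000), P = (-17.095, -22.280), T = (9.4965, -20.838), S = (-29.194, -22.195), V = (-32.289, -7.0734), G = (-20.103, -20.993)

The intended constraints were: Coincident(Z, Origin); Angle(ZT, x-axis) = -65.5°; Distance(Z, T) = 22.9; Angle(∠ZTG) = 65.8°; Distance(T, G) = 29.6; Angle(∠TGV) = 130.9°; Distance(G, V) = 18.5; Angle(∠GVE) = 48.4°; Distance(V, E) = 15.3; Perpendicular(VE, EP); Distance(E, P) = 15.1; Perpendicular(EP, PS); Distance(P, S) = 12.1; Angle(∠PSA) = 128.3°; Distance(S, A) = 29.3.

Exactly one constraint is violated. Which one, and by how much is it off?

Distance(S, A) = 29.3 — off by 8.50.

Z = (0.00, 0.00) ✓; ZT at -65.50° ✓; |ZT| = 22.90 ✓; ∠ZTG = 65.80° ✓; |TG| = 29.60 ✓; ∠TGV = 130.9° ✓; |GV| = 18.50 ✓; ∠GVE = 48.40° ✓; |VE| = 15.30 ✓; ∠(VE, EP) = 90.00° ✓; |EP| = 15.10 ✓; ∠(EP, PS) = 90.00° ✓; |PS| = 12.10 ✓; ∠PSA = 128.3° ✓; |SA| = 20.80 ✗.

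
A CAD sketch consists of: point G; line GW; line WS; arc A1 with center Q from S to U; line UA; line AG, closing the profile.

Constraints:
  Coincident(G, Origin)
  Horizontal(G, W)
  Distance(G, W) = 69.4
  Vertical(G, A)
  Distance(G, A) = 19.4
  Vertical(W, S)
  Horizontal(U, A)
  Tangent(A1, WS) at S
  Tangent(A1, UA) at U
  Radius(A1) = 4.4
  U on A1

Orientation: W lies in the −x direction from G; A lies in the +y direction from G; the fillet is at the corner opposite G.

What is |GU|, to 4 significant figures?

67.83

G is at the origin; GW is horizontal with |GW| = 69.4 and W on the −x side, so W = (-69.40, 0.000). GA is vertical with |GA| = 19.4 and A on the +y side, so A = (0.000, 19.40). The virtual corner opposite G is at (-69.40, 19.40). Tangency of A1 to WS means the radius QS is perpendicular to WS and A1 meets UA tangentially, so QU is at right angles to UA, with radius 4.4, so the center Q sits 4.4 in from both sides at Q = (-65.00, 15.00). That places the tangent points at S = (-69.40, 15.00) on WS and U = (-65.00, 19.40) on UA. Then |GU| = |U − G| = 67.83.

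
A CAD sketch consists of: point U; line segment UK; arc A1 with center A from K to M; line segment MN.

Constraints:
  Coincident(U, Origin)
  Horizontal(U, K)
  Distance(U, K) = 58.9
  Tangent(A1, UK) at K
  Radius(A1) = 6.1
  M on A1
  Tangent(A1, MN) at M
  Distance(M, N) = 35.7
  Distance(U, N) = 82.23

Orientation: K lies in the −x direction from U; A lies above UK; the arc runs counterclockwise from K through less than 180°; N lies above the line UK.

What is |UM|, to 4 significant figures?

54.44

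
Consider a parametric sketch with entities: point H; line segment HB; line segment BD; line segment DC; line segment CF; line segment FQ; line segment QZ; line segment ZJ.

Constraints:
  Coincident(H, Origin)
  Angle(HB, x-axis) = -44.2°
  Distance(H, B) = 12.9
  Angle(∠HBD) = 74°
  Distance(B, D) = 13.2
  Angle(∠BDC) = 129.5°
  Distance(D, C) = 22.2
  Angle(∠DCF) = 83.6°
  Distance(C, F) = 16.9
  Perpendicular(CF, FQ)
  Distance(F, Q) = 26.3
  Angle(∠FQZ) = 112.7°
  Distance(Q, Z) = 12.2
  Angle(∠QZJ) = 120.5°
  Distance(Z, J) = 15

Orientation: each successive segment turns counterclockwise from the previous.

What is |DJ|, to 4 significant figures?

8.841

∠FQZ = 112.7° gives QZ at 6.000° from the x-axis; with |QZ| = 12.2, Z = (17.00, -6.730). ∠QZJ = 120.5° gives ZJ at 65.50° from the x-axis; with |ZJ| = 15.0, J = (23.22, 6.919). Then |DJ| = |J − D| = 8.841.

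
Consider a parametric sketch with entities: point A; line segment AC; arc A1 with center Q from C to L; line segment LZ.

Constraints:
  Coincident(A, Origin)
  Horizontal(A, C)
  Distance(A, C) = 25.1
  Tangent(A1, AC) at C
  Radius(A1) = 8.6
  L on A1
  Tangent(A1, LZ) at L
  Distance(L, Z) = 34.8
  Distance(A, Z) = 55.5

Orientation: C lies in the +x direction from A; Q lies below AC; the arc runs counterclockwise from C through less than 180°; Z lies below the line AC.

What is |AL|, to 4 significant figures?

21.86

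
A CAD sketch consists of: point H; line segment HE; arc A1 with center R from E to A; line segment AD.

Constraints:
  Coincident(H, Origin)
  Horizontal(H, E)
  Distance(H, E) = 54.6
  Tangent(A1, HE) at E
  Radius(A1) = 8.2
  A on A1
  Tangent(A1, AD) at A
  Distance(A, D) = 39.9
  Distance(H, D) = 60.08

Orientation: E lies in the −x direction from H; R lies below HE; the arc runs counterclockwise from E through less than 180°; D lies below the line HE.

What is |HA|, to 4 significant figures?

62.70

Checks: |HE| = 54.60 ✓; ∠(RE, EH) = 90.00° ✓; |RE| = 8.200 ✓; |RA| = 8.200 ✓; ∠(RA, AD) = 90.00° ✓; |AD| = 39.90 ✓; |HD| = 60.08 ✓.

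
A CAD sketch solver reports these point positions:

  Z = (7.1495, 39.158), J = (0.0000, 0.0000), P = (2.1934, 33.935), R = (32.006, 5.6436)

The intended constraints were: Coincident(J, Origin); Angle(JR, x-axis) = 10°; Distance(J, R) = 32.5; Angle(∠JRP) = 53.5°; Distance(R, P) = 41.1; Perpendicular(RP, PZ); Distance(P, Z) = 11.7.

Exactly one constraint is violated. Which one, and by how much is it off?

Distance(P, Z) = 11.7 — off by 4.50.

J = (0.00, 0.00) ✓; JR at 10.00° ✓; |JR| = 32.50 ✓; ∠JRP = 53.50° ✓; |RP| = 41.10 ✓; ∠(RP, PZ) = 90.00° ✓; |PZ| = 7.200 ✗.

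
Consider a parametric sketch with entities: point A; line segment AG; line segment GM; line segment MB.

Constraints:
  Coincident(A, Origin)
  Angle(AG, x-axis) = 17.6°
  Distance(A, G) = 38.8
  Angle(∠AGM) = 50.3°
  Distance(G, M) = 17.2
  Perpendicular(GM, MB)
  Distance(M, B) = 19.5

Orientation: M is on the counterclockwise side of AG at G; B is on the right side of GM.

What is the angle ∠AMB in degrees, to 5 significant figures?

165.75°

∠AGM = 50.3°, so GM runs at 17.6° + (180° − 50.3°) = 147.30° from the x-axis; with |GM| = 17.2, M = G + 17.2·(cos 147.30°, sin 147.30°) = (22.510, 21.024). GM ⟂ MB; with |MB| = 19.5 on the right of GM, B = M + 19.5·(0.54024, 0.84151) = (33.044, 37.434). Then cos ∠AMB = MA·MB / (|MA||MB|), giving 165.75°.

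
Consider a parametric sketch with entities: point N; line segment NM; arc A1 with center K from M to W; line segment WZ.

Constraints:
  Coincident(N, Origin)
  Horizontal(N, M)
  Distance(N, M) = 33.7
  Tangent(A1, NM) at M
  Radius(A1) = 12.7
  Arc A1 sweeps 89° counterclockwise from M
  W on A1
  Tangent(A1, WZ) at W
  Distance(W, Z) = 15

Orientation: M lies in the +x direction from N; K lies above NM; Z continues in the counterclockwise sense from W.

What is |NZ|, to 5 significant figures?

54.149

On A1, M sits at bearing -90° from K; an 89° counterclockwise sweep puts W at bearing -1°, so W = K + 12.7·(cos -1°, sin -1°) = (46.398, 12.478). The tangent condition forces KW to be normal to WZ, so WZ runs along (−sin -1°, cos -1°); with |WZ| = 15.0, Z = (46.660, 27.476). Then |NZ| = |Z − N| = 54.149.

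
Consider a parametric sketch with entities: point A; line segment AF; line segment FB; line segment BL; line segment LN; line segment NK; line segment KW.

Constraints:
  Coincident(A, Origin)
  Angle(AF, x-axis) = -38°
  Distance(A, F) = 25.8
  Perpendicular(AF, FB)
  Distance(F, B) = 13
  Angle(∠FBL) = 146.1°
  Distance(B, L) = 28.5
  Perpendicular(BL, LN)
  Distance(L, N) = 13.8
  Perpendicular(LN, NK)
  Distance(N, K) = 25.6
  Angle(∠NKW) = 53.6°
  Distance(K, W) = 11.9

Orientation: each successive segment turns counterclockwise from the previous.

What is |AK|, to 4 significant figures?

14.88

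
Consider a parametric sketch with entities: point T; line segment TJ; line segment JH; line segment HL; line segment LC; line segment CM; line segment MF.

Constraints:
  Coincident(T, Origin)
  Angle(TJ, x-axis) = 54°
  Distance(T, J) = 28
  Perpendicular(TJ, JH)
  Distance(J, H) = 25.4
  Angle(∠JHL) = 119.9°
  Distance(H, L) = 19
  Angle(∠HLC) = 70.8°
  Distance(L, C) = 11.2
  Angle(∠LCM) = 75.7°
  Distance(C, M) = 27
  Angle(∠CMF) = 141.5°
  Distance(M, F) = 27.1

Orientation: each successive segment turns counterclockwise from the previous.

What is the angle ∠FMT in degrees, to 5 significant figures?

172.98°

T is at the origin; TJ runs at 54.0° with length 28.0, so J = (16.458, 22.652). TJ ⟂ JH, so JH runs at 144.00°; with |JH| = 25.4, H = (-4.0910, 37.582). ∠JHL = 119.9° gives HL at -155.90° from the x-axis; with |HL| = 19.0, L = (-21.435, 29.824). ∠HLC = 70.8° gives LC at -46.700° from the x-axis; with |LC| = 11.2, C = (-13.754, 21.673). ∠LCM = 75.7° gives CM at 57.600° from the x-axis; with |CM| = 27.0, M = (0.71360, 44.470). ∠CMF = 141.5° gives MF at 96.100° from the x-axis; with |MF| = 27.1, F = (-2.1662, 71.416). Then cos ∠FMT = MF·MT / (|MF||MT|), giving 172.98°.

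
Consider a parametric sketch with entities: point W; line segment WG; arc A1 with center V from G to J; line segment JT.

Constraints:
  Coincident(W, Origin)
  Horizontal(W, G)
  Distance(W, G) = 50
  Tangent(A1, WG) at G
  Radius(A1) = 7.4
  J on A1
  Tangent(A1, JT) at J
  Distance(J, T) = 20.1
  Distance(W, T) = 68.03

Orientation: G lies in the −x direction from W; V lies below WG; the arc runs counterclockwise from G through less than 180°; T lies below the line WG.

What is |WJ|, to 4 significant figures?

57.18

Checks: ∠(VG, GW) = 90.00° ✓; |VJ| = 7.400 ✓; ∠(VJ, JT) = 90.00° ✓; |JT| = 20.10 ✓; |WT| = 68.03 ✓.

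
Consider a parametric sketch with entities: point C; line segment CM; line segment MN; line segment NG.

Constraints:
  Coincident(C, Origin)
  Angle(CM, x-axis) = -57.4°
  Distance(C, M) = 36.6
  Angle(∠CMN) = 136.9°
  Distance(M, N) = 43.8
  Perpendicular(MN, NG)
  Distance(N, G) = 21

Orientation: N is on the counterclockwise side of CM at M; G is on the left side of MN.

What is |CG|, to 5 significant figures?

70.638

C is at the origin; CM runs at -57.4° with length 36.6, so M = 36.6·(cos -57.4°, sin -57.4°) = (19.719, -30.834). ∠CMN = 136.9°, so MN runs at -57.4° + (180° − 136.9°) = -14.300° from the x-axis; with |MN| = 43.8, N = M + 43.8·(cos -14.300°, sin -14.300°) = (62.162, -41.652). The perpendicularity gives NG at right angles to MN; with |NG| = 21.0 on the left of MN, G = N + 21.0·(0.24700, 0.96902) = (67.349, -21.303). Then |CG| = |G − C| = 70.638.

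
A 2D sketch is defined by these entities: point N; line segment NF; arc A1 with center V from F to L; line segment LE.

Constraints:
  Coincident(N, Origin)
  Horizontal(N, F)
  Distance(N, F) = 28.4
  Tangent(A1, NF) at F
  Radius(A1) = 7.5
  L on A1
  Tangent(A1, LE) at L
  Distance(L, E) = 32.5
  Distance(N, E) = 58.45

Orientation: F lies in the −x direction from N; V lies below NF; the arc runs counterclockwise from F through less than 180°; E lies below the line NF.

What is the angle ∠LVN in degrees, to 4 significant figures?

145.6°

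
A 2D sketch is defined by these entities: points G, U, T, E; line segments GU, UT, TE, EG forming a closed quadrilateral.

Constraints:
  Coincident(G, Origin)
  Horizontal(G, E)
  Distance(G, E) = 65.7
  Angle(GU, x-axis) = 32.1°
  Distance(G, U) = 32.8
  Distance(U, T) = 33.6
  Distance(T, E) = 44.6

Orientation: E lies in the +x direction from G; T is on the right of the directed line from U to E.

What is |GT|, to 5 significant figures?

28.869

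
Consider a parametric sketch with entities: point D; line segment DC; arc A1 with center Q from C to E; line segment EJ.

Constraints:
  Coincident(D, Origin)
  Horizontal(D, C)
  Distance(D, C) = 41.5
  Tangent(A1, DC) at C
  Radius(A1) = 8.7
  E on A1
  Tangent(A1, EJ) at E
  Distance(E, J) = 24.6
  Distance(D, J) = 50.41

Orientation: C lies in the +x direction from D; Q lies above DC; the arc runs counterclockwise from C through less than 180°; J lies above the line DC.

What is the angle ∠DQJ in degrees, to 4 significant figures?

91.62°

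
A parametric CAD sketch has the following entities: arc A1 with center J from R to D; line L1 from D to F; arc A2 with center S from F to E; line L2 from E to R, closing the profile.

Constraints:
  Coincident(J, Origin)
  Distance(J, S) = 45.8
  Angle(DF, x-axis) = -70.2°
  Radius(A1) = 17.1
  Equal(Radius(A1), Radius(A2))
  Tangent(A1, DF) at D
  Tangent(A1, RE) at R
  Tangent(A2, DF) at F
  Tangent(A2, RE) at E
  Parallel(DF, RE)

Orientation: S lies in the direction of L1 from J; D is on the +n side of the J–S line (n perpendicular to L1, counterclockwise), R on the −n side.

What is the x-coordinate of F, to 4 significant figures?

31.60

Tangency of A1 to both parallel lines with radius 17.1 puts D and R at J ± 17.1·n: D = (16.09, 5.792), R = (-16.09, -5.792). Equal radii place F and E the same way about S: F = S + 17.1·n = (31.60, -37.30), E = S − 17.1·n = (-0.5749, -48.88). So F.x = 31.60.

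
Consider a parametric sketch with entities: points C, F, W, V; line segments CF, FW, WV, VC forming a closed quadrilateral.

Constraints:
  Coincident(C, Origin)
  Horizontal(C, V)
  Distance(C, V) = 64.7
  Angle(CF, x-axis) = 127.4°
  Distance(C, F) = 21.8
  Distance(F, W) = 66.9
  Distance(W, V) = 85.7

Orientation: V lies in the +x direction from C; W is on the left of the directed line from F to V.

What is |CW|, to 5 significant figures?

77.409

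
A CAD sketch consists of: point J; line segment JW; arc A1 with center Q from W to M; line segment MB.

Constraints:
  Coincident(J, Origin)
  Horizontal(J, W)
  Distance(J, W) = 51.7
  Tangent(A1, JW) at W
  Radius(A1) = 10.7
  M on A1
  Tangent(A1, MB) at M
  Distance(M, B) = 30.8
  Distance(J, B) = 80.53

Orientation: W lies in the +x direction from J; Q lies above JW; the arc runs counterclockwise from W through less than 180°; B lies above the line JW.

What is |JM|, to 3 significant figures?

62.2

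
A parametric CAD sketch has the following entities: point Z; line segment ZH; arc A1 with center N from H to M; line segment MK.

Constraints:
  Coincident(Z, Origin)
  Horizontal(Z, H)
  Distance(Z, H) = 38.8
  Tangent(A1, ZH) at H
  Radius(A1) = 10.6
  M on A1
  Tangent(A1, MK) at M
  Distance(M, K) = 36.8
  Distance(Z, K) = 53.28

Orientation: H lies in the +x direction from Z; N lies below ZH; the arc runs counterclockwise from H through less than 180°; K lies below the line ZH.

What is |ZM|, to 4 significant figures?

29.91

Checks: |NM| = 10.60 ✓; ∠(NM, MK) = 90.00° ✓; |MK| = 36.80 ✓; |ZK| = 53.28 ✓.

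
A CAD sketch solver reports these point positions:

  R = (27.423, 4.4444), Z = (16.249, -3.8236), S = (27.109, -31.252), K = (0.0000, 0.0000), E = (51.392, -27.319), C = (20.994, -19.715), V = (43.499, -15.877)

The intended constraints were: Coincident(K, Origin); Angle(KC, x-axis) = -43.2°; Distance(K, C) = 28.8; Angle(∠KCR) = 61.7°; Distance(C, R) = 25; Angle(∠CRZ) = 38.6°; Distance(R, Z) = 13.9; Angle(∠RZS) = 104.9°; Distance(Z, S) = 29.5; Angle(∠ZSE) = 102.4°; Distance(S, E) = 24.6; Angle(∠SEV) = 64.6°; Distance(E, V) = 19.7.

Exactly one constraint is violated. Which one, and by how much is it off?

Distance(E, V) = 19.7 — off by 5.80.

K = (0.00, 0.00) ✓; KC at -43.20° ✓; |KC| = 28.80 ✓; ∠KCR = 61.70° ✓; |CR| = 25.00 ✓; ∠CRZ = 38.60° ✓; |RZ| = 13.90 ✓; ∠RZS = 104.9° ✓; |ZS| = 29.50 ✓; ∠ZSE = 102.4° ✓; |SE| = 24.60 ✓; ∠SEV = 64.60° ✓; |EV| = 13.90 ✗.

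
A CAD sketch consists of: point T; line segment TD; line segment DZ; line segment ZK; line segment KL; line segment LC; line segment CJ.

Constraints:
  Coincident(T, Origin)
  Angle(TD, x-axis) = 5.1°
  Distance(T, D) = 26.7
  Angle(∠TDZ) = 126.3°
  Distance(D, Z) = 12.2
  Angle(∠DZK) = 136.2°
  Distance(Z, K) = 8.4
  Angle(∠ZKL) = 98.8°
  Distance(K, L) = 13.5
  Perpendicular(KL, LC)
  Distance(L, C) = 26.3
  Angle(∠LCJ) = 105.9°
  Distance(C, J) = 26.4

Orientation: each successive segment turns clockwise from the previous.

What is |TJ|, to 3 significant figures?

46.6

KL ⟂ LC, so LC runs at 96.4°; with |LC| = 26.3, C = (18.0, 9.46). ∠LCJ = 105.9° gives CJ at 22.3° from the x-axis; with |CJ| = 26.4, J = (42.4, 19.5). Then |TJ| = |J − T| = 46.6.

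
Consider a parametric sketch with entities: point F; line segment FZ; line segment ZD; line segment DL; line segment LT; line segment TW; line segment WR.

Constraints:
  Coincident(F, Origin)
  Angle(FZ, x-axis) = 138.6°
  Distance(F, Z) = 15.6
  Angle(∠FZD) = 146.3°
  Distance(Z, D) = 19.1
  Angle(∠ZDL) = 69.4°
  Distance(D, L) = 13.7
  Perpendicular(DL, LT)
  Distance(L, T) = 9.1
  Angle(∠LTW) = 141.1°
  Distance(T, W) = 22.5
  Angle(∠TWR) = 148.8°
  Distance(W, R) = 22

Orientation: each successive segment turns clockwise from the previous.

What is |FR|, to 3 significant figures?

41.1

∠LTW = 141.1° gives TW at -135° from the x-axis; with |TW| = 22.5, W = (-19.7, 2.34). ∠TWR = 148.8° gives WR at -166° from the x-axis; with |WR| = 22.0, R = (-41.0, -3.06). Then |FR| = |R − F| = 41.1.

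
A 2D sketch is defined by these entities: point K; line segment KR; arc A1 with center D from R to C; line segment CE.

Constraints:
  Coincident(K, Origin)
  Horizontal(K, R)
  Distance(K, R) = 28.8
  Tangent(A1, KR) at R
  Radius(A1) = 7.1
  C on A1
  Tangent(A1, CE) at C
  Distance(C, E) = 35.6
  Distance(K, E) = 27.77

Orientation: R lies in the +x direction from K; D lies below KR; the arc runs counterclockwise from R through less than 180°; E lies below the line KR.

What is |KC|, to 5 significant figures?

23.796

K is at the origin; KR is horizontal with |KR| = 28.8 and R on the +x side, so R = (28.800, 0.0000). Since A1 is tangent to KR there, DR ⟂ KR, so D = R + (0, -7.1) = (28.800, -7.1000). Since DC ⟂ CE (tangency), |DE| = √(7.1² + 35.6²) = 36.301 regardless of where C sits on A1. So E lies on both circle(K, 27.77) and circle(D, 36.301); the below-KR intersection is E = (-1.0555, -27.750). C is the foot of the tangent from E: C = (23.697, -2.1634).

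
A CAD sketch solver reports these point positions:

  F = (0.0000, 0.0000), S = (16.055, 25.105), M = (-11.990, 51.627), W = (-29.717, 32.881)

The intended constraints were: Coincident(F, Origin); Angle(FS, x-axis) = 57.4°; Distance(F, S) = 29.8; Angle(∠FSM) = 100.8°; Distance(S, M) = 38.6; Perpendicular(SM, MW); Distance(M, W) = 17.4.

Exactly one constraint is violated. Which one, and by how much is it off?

Distance(M, W) = 17.4 — off by 8.40.

F = (0.00, 0.00) ✓; FS at 57.40° ✓; |FS| = 29.80 ✓; ∠FSM = 100.8° ✓; |SM| = 38.60 ✓; ∠(SM, MW) = 90.00° ✓; |MW| = 25.80 ✗.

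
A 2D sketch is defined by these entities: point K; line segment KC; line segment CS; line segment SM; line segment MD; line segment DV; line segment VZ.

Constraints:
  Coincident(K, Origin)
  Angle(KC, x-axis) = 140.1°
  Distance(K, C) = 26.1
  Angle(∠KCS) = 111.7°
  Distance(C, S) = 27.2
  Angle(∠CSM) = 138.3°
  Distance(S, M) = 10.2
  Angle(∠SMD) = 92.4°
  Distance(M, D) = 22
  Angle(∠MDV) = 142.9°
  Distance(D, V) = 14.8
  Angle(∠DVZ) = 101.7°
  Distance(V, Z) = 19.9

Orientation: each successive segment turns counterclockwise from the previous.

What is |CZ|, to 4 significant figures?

9.513

K is at the origin; KC runs at 140.1° with length 26.1, so C = (-20.02, 16.74). ∠KCS = 111.7° gives CS at -151.6° from the x-axis; with |CS| = 27.2, S = (-43.95, 3.805). ∠CSM = 138.3° gives SM at -109.9° from the x-axis; with |SM| = 10.2, M = (-47.42, -5.786). ∠SMD = 92.4° gives MD at -22.30° from the x-axis; with |MD| = 22.0, D = (-27.07, -14.13). ∠MDV = 142.9° gives DV at 14.80° from the x-axis; with |DV| = 14.8, V = (-12.76, -10.35). ∠DVZ = 101.7° gives VZ at 93.10° from the x-axis; with |VZ| = 19.9, Z = (-13.83, 9.517). Then |CZ| = |Z − C| = 9.513.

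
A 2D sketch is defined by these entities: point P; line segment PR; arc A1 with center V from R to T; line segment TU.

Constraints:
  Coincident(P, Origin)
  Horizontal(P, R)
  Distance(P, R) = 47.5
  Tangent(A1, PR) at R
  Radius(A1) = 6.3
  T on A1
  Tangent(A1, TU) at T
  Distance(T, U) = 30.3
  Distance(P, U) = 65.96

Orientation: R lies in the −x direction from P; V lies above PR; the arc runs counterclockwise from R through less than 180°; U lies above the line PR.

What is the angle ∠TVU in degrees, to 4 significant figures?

78.25°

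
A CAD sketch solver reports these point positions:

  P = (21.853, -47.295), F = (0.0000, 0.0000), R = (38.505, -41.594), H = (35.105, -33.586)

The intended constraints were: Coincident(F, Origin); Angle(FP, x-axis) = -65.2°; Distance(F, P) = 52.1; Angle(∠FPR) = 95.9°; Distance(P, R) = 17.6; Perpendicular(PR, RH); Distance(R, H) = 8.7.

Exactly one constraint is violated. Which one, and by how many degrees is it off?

Perpendicular(PR, RH) — off by 4.11°.

F = (0.00, 0.00) ✓; FP at -65.20° ✓; |FP| = 52.10 ✓; ∠FPR = 95.90° ✓; |PR| = 17.60 ✓; ∠(PR, RH) = 94.11° ✗; |RH| = 8.700 ✓.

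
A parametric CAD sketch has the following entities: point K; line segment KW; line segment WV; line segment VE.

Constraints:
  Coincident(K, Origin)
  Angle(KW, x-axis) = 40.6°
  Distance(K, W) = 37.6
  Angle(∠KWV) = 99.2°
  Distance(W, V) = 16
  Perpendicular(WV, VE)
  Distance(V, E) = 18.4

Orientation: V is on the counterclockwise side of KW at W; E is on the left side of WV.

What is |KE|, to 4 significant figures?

28.89

∠KWV = 99.2°, so WV runs at 40.6° + (180° − 99.2°) = 121.4° from the x-axis; with |WV| = 16.0, V = W + 16.0·(cos 121.4°, sin 121.4°) = (20.21, 38.13). WV is perpendicular to VE; with |VE| = 18.4 on the left of WV, E = V + 18.4·(-0.8536, -0.5210) = (4.507, 28.54). Then |KE| = |E − K| = 28.89.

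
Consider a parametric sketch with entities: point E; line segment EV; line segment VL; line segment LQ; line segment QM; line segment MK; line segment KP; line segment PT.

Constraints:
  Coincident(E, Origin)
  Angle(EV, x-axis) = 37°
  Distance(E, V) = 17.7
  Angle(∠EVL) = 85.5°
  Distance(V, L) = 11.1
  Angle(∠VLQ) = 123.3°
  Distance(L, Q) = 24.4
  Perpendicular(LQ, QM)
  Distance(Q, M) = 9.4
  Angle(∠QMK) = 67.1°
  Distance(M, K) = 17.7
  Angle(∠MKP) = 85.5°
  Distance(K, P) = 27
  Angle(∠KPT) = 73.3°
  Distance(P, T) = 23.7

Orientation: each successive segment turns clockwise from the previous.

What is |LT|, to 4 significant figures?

37.87

∠MKP = 85.5° gives KP at -51.60° from the x-axis; with |KP| = 27.0, P = (31.26, -26.22). ∠KPT = 73.3° gives PT at -158.3° from the x-axis; with |PT| = 23.7, T = (9.240, -34.99). Then |LT| = |T − L| = 37.87.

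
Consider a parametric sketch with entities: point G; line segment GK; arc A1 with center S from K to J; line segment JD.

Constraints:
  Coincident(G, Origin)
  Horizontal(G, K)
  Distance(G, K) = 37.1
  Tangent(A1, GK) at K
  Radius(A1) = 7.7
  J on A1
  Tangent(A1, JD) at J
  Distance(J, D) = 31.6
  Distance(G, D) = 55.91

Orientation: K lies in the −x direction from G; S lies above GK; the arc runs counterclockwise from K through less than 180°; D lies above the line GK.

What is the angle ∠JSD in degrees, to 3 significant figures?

76.3°

Checks: |GK| = 37.10 ✓; |SJ| = 7.700 ✓; ∠(SJ, JD) = 90.00° ✓; |JD| = 31.60 ✓; |GD| = 55.91 ✓.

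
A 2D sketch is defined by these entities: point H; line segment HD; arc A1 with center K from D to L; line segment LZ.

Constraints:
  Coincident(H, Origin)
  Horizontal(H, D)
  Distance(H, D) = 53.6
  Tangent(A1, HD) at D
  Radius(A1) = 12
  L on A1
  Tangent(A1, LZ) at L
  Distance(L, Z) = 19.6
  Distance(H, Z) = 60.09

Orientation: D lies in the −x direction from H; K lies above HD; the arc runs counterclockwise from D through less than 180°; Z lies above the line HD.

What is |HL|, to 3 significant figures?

45.3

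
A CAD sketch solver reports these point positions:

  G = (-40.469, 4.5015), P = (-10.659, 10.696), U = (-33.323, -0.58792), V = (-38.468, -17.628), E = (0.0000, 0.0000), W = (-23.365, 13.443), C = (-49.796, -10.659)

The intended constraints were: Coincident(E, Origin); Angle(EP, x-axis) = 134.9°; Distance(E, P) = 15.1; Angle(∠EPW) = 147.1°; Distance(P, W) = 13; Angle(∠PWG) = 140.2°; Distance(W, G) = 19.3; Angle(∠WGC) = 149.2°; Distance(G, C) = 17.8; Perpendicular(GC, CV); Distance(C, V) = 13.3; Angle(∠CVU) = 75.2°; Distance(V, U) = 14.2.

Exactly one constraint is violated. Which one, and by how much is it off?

Distance(V, U) = 14.2 — off by 3.60.

E = (0.00, 0.00) ✓; EP at 134.9° ✓; |EP| = 15.10 ✓; ∠EPW = 147.1° ✓; |PW| = 13.00 ✓; ∠PWG = 140.2° ✓; |WG| = 19.30 ✓; ∠WGC = 149.2° ✓; |GC| = 17.80 ✓; ∠(GC, CV) = 90.00° ✓; |CV| = 13.30 ✓; ∠CVU = 75.20° ✓; |VU| = 17.80 ✗.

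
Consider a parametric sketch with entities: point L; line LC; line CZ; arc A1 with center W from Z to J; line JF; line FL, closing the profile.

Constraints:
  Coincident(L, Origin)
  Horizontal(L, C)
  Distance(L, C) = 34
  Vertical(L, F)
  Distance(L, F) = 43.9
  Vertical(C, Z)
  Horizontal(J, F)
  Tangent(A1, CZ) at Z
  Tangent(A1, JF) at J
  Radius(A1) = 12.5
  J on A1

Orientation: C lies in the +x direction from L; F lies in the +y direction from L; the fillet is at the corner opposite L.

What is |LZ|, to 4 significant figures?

46.28

The virtual corner opposite L is at (34.00, 43.90). A1 meets CZ tangentially, so WZ is at right angles to CZ and A1 meets JF tangentially, so WJ is at right angles to JF, with radius 12.5, so the center W sits 12.5 in from both sides at W = (21.50, 31.40). That places the tangent points at Z = (34.00, 31.40) on CZ and J = (21.50, 43.90) on JF. Then |LZ| = |Z − L| = 46.28.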